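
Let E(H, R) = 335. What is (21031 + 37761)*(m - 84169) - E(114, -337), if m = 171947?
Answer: 5160643841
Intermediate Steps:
(21031 + 37761)*(m - 84169) - E(114, -337) = (21031 + 37761)*(171947 - 84169) - 1*335 = 58792*87778 - 335 = 5160644176 - 335 = 5160643841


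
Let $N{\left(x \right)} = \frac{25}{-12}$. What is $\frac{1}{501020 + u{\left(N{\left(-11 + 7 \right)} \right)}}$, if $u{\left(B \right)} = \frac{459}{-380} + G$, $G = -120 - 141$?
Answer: $\frac{380}{190287961} \approx 1.997 \cdot 10^{-6}$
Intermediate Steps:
$N{\left(x \right)} = - \frac{25}{12}$ ($N{\left(x \right)} = 25 \left(- \frac{1}{12}\right) = - \frac{25}{12}$)
$G = -261$
$u{\left(B \right)} = - \frac{99639}{380}$ ($u{\left(B \right)} = \frac{459}{-380} - 261 = 459 \left(- \frac{1}{380}\right) - 261 = - \frac{459}{380} - 261 = - \frac{99639}{380}$)
$\frac{1}{501020 + u{\left(N{\left(-11 + 7 \right)} \right)}} = \frac{1}{501020 - \frac{99639}{380}} = \frac{1}{\frac{190287961}{380}} = \frac{380}{190287961}$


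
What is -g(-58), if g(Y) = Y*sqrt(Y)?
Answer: 58*I*sqrt(58) ≈ 441.71*I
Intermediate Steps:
g(Y) = Y**(3/2)
-g(-58) = -(-58)**(3/2) = -(-58)*I*sqrt(58) = 58*I*sqrt(58)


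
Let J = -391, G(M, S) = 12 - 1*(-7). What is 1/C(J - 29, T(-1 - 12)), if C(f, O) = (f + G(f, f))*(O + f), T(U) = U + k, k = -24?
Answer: 1/183257 ≈ 5.4568e-6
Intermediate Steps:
G(M, S) = 19 (G(M, S) = 12 + 7 = 19)
T(U) = -24 + U (T(U) = U - 24 = -24 + U)
C(f, O) = (19 + f)*(O + f) (C(f, O) = (f + 19)*(O + f) = (19 + f)*(O + f))
1/C(J - 29, T(-1 - 12)) = 1/((-391 - 29)² + 19*(-24 + (-1 - 12)) + 19*(-391 - 29) + (-24 + (-1 - 12))*(-391 - 29)) = 1/((-420)² + 19*(-24 - 13) + 19*(-420) + (-24 - 13)*(-420)) = 1/(176400 + 19*(-37) - 7980 - 37*(-420)) = 1/(176400 - 703 - 7980 + 15540) = 1/183257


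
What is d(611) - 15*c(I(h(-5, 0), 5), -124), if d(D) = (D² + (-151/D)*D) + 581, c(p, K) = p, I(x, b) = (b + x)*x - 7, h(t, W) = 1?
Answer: 373766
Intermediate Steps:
I(x, b) = -7 + x*(b + x) (I(x, b) = x*(b + x) - 7 = -7 + x*(b + x))
d(D) = 430 + D² (d(D) = (D² - 151) + 581 = (-151 + D²) + 581 = 430 + D²)
d(611) - 15*c(I(h(-5, 0), 5), -124) = (430 + 611²) - 15*(-7 + 1² + 5*1) = (430 + 373321) - 15*(-7 + 1 + 5) = 373751 - 15*(-1) = 373751 + 15 = 373766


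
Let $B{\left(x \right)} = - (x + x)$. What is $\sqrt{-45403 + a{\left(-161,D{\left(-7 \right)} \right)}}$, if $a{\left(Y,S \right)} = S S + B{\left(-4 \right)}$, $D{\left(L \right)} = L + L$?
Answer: $i \sqrt{45199} \approx 212.6 i$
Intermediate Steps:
$D{\left(L \right)} = 2 L$
$B{\left(x \right)} = - 2 x$
$a{\left(Y,S \right)} = 8 + S^{2}$ ($a{\left(Y,S \right)} = S S - -8 = S^{2} + 8 = 8 + S^{2}$)
$\sqrt{-45403 + a{\left(-161,D{\left(-7 \right)} \right)}} = \sqrt{-45403 + \left(8 + \left(2 \left(-7\right)\right)^{2}\right)} = \sqrt{-45403 + \left(8 + \left(-14\right)^{2}\right)} = \sqrt{-45403 + \left(8 + 196\right)} = \sqrt{-45403 + 204} = \sqrt{-45199} = i \sqrt{45199}$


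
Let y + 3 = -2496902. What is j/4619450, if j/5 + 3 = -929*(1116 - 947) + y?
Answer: -2653909/923890 ≈ -2.8725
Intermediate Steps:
y = -2496905 (y = -3 - 2496902 = -2496905)
j = -13269545 (j = -15 + 5*(-929*(1116 - 947) - 2496905) = -15 + 5*(-929*169 - 2496905) = -15 + 5*(-157001 - 2496905) = -15 + 5*(-2653906) = -15 - 13269530 = -13269545)
j/4619450 = -13269545/4619450 = -13269545*1/4619450 = -2653909/923890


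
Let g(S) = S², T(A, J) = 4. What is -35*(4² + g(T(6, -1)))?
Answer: -1120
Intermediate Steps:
-35*(4² + g(T(6, -1))) = -35*(4² + 4²) = -35*(16 + 16) = -35*32 = -1120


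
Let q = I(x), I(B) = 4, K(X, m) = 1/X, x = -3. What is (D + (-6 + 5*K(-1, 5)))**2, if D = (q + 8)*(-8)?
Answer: 11449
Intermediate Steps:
q = 4
D = -96 (D = (4 + 8)*(-8) = 12*(-8) = -96)
(D + (-6 + 5*K(-1, 5)))**2 = (-96 + (-6 + 5/(-1)))**2 = (-96 + (-6 + 5*(-1)))**2 = (-96 + (-6 - 5))**2 = (-96 - 11)**2 = (-107)**2 = 11449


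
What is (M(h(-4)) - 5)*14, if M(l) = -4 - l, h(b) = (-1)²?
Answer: -140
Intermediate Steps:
h(b) = 1
(M(h(-4)) - 5)*14 = ((-4 - 1*1) - 5)*14 = ((-4 - 1) - 5)*14 = (-5 - 5)*14 = -10*14 = -140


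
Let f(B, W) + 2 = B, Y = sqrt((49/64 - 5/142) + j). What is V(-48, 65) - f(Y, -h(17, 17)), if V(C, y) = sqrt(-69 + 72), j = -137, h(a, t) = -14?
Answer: 2 + sqrt(3) - 3*I*sqrt(4884871)/568 ≈ 3.7321 - 11.673*I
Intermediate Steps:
Y = 3*I*sqrt(4884871)/568 (Y = sqrt((49/64 - 5/142) - 137) = sqrt(3319/4544 - 137) = sqrt(-619209/4544) = 3*I*sqrt(4884871)/568 ≈ 11.673*I)
f(B, W) = -2 + B
V(C, y) = sqrt(3)
V(-48, 65) - f(Y, -h(17, 17)) = sqrt(3) - (-2 + 3*I*sqrt(4884871)/568) = sqrt(3) + (2 - 3*I*sqrt(4884871)/568) = 2 + sqrt(3) - 3*I*sqrt(4884871)/568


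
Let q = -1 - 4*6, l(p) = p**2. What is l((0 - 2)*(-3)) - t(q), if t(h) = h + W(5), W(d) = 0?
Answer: 61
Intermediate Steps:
q = -25 (q = -1 - 24 = -25)
t(h) = h (t(h) = h + 0 = h)
l((0 - 2)*(-3)) - t(q) = ((0 - 2)*(-3))**2 - 1*(-25) = (-2*(-3))**2 + 25 = 6**2 + 25 = 36 + 25 = 61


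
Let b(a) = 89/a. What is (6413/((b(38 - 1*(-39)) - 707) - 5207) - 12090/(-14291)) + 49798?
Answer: 10451963948191/209888229 ≈ 49798.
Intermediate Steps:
(6413/((b(38 - 1*(-39)) - 707) - 5207) - 12090/(-14291)) + 49798 = (6413/((89/(38 - 1*(-39)) - 707) - 5207) - 12090/(-14291)) + 49798 = (6413/((89/(38 + 39) - 707) - 5207) - 12090*(-1/14291)) + 49798 = (6413/((89/77 - 707) - 5207) + 390/461) + 49798 = (6413/(-54350/77 - 5207) + 390/461) + 49798 = (6413/(-455289/77) + 390/461) + 49798 = (6413*(-77/455289) + 390/461) + 49798 = (-493801/455289 + 390/461) + 49798 = -50079551/209888229 + 49798 = 10451963948191/209888229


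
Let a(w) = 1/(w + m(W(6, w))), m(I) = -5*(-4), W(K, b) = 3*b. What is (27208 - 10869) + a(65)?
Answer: 1388816/85 ≈ 16339.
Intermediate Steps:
m(I) = 20
a(w) = 1/(20 + w) (a(w) = 1/(w + 20) = 1/(20 + w))
(27208 - 10869) + a(65) = (27208 - 10869) + 1/(20 + 65) = 16339 + 1/85 = 1388816/85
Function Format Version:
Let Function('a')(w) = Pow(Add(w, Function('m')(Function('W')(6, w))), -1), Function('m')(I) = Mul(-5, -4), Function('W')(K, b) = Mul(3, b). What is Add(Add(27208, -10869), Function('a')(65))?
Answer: Rational(1388816, 85) ≈ 16339.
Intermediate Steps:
Function('m')(I) = 20
Function('a')(w) = Pow(Add(20, w), -1) (Function('a')(w) = Pow(Add(w, 20), -1) = Pow(Add(20, w), -1))
Add(Add(27208, -10869), Function('a')(65)) = Add(Add(27208, -10869), Pow(Add(20, 65), -1)) = Add(16339, Pow(85, -1)) = Add(16339, Rational(1, 85)) = Rational(1388816, 85)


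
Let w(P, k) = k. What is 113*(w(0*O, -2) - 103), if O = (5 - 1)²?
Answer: -11865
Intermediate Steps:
O = 16 (O = 4² = 16)
113*(w(0*O, -2) - 103) = 113*(-2 - 103) = 113*(-105) = -11865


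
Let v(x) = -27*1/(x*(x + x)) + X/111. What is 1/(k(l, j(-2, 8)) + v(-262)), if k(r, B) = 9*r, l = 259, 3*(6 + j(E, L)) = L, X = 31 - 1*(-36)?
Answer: 15238968/35531229707 ≈ 0.00042889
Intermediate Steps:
X = 67 (X = 31 + 36 = 67)
j(E, L) = -6 + L/3
v(x) = 67/111 - 27/(2*x²) (v(x) = -27*1/(x*(x + x)) + 67/111 = -27*1/(2*x²) + 67*(1/111) = -27*1/(2*x²) + 67/111 = -27/(2*x²) + 67/111 = 67/111 - 27/(2*x²))
1/(k(l, j(-2, 8)) + v(-262)) = 1/(9*259 + (67/111 - 27/2/(-262)²)) = 1/(2331 + (67/111 - 27/2*1/68644)) = 1/(2331 + (67/111 - 27/137288)) = 1/(2331 + 9195299/15238968) = 1/(35531229707/15238968) = 15238968/35531229707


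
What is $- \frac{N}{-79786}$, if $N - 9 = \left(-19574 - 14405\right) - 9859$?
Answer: $- \frac{1069}{1946} \approx -0.54933$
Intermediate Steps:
$N = -43829$ ($N = 9 - 43838 = -43829$)
$- \frac{N}{-79786} = - \frac{-43829}{-79786} = - \frac{\left(-43829\right) \left(-1\right)}{79786} = \left(-1\right) \frac{1069}{1946} = - \frac{1069}{1946}$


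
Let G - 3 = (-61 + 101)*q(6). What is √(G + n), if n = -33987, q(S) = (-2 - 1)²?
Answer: 6*I*√934 ≈ 183.37*I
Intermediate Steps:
q(S) = 9 (q(S) = (-3)² = 9)
G = 363 (G = 3 + (-61 + 101)*9 = 3 + 40*9 = 3 + 360 = 363)
√(G + n) = √(363 - 33987) = √(-33624) = 6*I*√934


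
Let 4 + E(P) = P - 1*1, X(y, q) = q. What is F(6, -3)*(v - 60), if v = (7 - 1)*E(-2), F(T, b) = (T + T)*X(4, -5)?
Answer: 6120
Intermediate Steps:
F(T, b) = -10*T (F(T, b) = (T + T)*(-5) = (2*T)*(-5) = -10*T)
E(P) = -5 + P (E(P) = -4 + (P - 1*1) = -4 + (P - 1) = -4 + (-1 + P) = -5 + P)
v = -42 (v = (7 - 1)*(-5 - 2) = 6*(-7) = -42)
F(6, -3)*(v - 60) = (-10*6)*(-42 - 60) = -60*(-102) = 6120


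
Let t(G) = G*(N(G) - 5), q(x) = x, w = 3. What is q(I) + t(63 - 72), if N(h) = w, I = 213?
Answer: 231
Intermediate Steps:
N(h) = 3
t(G) = -2*G (t(G) = G*(3 - 5) = G*(-2) = -2*G)
q(I) + t(63 - 72) = 213 - 2*(63 - 72) = 213 - 2*(-9) = 213 + 18 = 231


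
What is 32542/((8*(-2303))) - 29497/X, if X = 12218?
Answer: -235262721/56276108 ≈ -4.1805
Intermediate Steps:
32542/((8*(-2303))) - 29497/X = 32542/((8*(-2303))) - 29497/12218 = 32542/(-18424) - 29497*1/12218 = 32542*(-1/18424) - 29497/12218 = -16271/9212 - 29497/12218 = -235262721/56276108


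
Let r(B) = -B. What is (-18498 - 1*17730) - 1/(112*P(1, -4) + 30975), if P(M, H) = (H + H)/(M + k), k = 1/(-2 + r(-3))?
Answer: -1105932157/30527 ≈ -36228.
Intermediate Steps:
k = 1 (k = 1/(-2 - 1*(-3)) = 1/(-2 + 3) = 1/1 = 1)
P(M, H) = 2*H/(1 + M) (P(M, H) = (H + H)/(M + 1) = (2*H)/(1 + M) = 2*H/(1 + M))
(-18498 - 1*17730) - 1/(112*P(1, -4) + 30975) = (-18498 - 1*17730) - 1/(112*(2*(-4)/(1 + 1)) + 30975) = (-18498 - 17730) - 1/(112*(2*(-4)/2) + 30975) = -36228 - 1/(112*(2*(-4)*(1/2)) + 30975) = -36228 - 1/(112*(-4) + 30975) = -36228 - 1/(-448 + 30975) = -36228 - 1/30527 = -1105932157/30527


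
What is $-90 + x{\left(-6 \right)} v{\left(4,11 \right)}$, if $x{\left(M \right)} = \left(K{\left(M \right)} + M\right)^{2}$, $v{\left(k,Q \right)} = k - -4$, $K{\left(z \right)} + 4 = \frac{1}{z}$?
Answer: $\frac{6632}{9} \approx 736.89$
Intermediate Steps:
$K{\left(z \right)} = -4 + \frac{1}{z}$
$v{\left(k,Q \right)} = 4 + k$ ($v{\left(k,Q \right)} = k + 4 = 4 + k$)
$x{\left(M \right)} = \left(-4 + M + \frac{1}{M}\right)^{2}$ ($x{\left(M \right)} = \left(\left(-4 + \frac{1}{M}\right) + M\right)^{2} = \left(-4 + M + \frac{1}{M}\right)^{2}$)
$-90 + x{\left(-6 \right)} v{\left(4,11 \right)} = -90 + \frac{\left(1 - 6 \left(-4 - 6\right)\right)^{2}}{36} \left(4 + 4\right) = -90 + \frac{\left(1 - -60\right)^{2}}{36} \cdot 8 = -90 + \frac{\left(1 + 60\right)^{2}}{36} \cdot 8 = -90 + \frac{61^{2}}{36} \cdot 8 = -90 + \frac{1}{36} \cdot 3721 \cdot 8 = -90 + \frac{3721}{36} \cdot 8 = -90 + \frac{7442}{9} = \frac{6632}{9}$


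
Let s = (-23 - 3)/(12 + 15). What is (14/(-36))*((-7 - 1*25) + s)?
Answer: 3115/243 ≈ 12.819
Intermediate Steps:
s = -26/27 ≈ -0.96296
(14/(-36))*((-7 - 1*25) + s) = (14/(-36))*((-7 - 1*25) - 26/27) = (14*(-1/36))*((-7 - 25) - 26/27) = -7*(-32 - 26/27)/18 = -7/18*(-890/27) = 3115/243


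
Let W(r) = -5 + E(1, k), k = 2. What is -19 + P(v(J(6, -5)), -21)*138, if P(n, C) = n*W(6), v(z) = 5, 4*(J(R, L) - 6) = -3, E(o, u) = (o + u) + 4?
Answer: 1361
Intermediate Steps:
E(o, u) = 4 + o + u
J(R, L) = 21/4 (J(R, L) = 6 + (¼)*(-3) = 6 - ¾ = 21/4)
W(r) = 2 (W(r) = -5 + (4 + 1 + 2) = -5 + 7 = 2)
P(n, C) = 2*n (P(n, C) = n*2 = 2*n)
-19 + P(v(J(6, -5)), -21)*138 = -19 + (2*5)*138 = -19 + 10*138 = -19 + 1380 = 1361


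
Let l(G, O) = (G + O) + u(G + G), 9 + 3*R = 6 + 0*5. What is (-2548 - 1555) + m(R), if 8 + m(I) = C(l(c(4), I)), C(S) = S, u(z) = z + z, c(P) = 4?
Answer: -4092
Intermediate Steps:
u(z) = 2*z
R = -1 (R = -3 + (6 + 0*5)/3 = -3 + (6 + 0)/3 = -3 + (⅓)*6 = -3 + 2 = -1)
l(G, O) = O + 5*G (l(G, O) = (G + O) + 2*(G + G) = (G + O) + 2*(2*G) = (G + O) + 4*G = O + 5*G)
m(I) = 12 + I (m(I) = -8 + (I + 5*4) = -8 + (I + 20) = -8 + (20 + I) = 12 + I)
(-2548 - 1555) + m(R) = (-2548 - 1555) + (12 - 1) = -4103 + 11 = -4092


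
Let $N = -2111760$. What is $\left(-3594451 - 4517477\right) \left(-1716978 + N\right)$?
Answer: $31058446986864$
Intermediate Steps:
$\left(-3594451 - 4517477\right) \left(-1716978 + N\right) = \left(-3594451 - 4517477\right) \left(-1716978 - 2111760\right) = \left(-8111928\right) \left(-3828738\right) = 31058446986864$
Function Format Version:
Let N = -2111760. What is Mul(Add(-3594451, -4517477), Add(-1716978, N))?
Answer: 31058446986864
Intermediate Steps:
Mul(Add(-3594451, -4517477), Add(-1716978, N)) = Mul(Add(-3594451, -4517477), Add(-1716978, -2111760)) = Mul(-8111928, -3828738) = 31058446986864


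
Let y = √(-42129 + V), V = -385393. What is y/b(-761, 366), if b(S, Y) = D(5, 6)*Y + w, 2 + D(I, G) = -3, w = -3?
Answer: -I*√427522/1833 ≈ -0.35671*I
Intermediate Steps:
D(I, G) = -5 (D(I, G) = -2 - 3 = -5)
b(S, Y) = -3 - 5*Y (b(S, Y) = -5*Y - 3 = -3 - 5*Y)
y = I*√427522 (y = √(-42129 - 385393) = √(-427522) = I*√427522 ≈ 653.85*I)
y/b(-761, 366) = (I*√427522)/(-3 - 5*366) = (I*√427522)/(-3 - 1830) = (I*√427522)/(-1833) = (I*√427522)*(-1/1833) = -I*√427522/1833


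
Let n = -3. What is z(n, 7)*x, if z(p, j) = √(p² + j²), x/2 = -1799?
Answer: -3598*√58 ≈ -27402.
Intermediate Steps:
x = -3598 (x = 2*(-1799) = -3598)
z(p, j) = √(j² + p²)
z(n, 7)*x = √(7² + (-3)²)*(-3598) = √(49 + 9)*(-3598) = √58*(-3598) = -3598*√58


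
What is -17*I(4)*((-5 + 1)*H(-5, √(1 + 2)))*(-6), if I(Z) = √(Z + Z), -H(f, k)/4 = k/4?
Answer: 816*√6 ≈ 1998.8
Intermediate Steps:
H(f, k) = -k (H(f, k) = -4*k/4 = -k)
I(Z) = √2*√Z (I(Z) = √(2*Z) = √2*√Z)
-17*I(4)*((-5 + 1)*H(-5, √(1 + 2)))*(-6) = -17*(√2*√4)*((-5 + 1)*(-√(1 + 2)))*(-6) = -17*(√2*2)*(-(-4)*√3)*(-6) = -17*(2*√2)*(4*√3)*(-6) = -17*8*√6*(-6) = -(-816)*√6 = 816*√6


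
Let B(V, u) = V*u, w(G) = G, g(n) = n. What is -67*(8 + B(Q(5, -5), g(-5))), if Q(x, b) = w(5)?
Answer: 1139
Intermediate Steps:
Q(x, b) = 5
-67*(8 + B(Q(5, -5), g(-5))) = -67*(8 + 5*(-5)) = -67*(8 - 25) = -67*(-17) = 1139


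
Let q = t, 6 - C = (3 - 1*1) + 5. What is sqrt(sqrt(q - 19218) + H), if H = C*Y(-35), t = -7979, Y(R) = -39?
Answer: sqrt(39 + I*sqrt(27197)) ≈ 10.209 + 8.0766*I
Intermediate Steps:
C = -1 (C = 6 - ((3 - 1*1) + 5) = 6 - ((3 - 1) + 5) = 6 - (2 + 5) = 6 - 1*7 = 6 - 7 = -1)
q = -7979
H = 39 (H = -1*(-39) = 39)
sqrt(sqrt(q - 19218) + H) = sqrt(sqrt(-7979 - 19218) + 39) = sqrt(sqrt(-27197) + 39) = sqrt(I*sqrt(27197) + 39) = sqrt(39 + I*sqrt(27197))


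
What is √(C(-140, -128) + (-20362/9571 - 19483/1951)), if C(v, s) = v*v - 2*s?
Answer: 3*√768800033065253149/18673021 ≈ 140.87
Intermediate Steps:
C(v, s) = v² - 2*s
√(C(-140, -128) + (-20362/9571 - 19483/1951)) = √(((-140)² - 2*(-128)) + (-20362/9571 - 19483/1951)) = √((19600 + 256) + (-20362*1/9571 - 19483*1/1951)) = √(19856 + (-20362/9571 - 19483/1951)) = √(19856 - 226198055/18673021) = √(370545306921/18673021) = 3*√768800033065253149/18673021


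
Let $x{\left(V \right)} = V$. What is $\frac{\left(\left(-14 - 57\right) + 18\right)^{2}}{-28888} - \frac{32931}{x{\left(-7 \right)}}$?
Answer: $\frac{951291065}{202216} \approx 4704.3$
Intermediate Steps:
$\frac{\left(\left(-14 - 57\right) + 18\right)^{2}}{-28888} - \frac{32931}{x{\left(-7 \right)}} = \frac{\left(\left(-14 - 57\right) + 18\right)^{2}}{-28888} - \frac{32931}{-7} = \left(\left(-14 - 57\right) + 18\right)^{2} \left(- \frac{1}{28888}\right) - - \frac{32931}{7} = \left(-71 + 18\right)^{2} \left(- \frac{1}{28888}\right) + \frac{32931}{7} = \left(-53\right)^{2} \left(- \frac{1}{28888}\right) + \frac{32931}{7} = 2809 \left(- \frac{1}{28888}\right) + \frac{32931}{7} = - \frac{2809}{28888} + \frac{32931}{7} = \frac{951291065}{202216}$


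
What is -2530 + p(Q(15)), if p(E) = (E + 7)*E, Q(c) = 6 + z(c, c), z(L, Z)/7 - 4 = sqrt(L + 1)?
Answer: 1748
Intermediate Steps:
z(L, Z) = 28 + 7*sqrt(1 + L) (z(L, Z) = 28 + 7*sqrt(L + 1) = 28 + 7*sqrt(1 + L))
Q(c) = 34 + 7*sqrt(1 + c) (Q(c) = 6 + (28 + 7*sqrt(1 + c)) = 34 + 7*sqrt(1 + c))
p(E) = E*(7 + E) (p(E) = (7 + E)*E = E*(7 + E))
-2530 + p(Q(15)) = -2530 + (34 + 7*sqrt(1 + 15))*(7 + (34 + 7*sqrt(1 + 15))) = -2530 + (34 + 7*sqrt(16))*(7 + (34 + 7*sqrt(16))) = -2530 + (34 + 7*4)*(7 + (34 + 7*4)) = -2530 + (34 + 28)*(7 + (34 + 28)) = -2530 + 62*(7 + 62) = -2530 + 62*69 = -2530 + 4278 = 1748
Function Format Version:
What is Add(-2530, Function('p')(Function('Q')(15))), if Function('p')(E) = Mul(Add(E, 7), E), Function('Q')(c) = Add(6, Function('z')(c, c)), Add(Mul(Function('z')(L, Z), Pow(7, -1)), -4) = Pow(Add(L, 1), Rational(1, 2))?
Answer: 1748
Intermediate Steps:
Function('z')(L, Z) = Add(28, Mul(7, Pow(Add(1, L), Rational(1, 2)))) (Function('z')(L, Z) = Add(28, Mul(7, Pow(Add(L, 1), Rational(1, 2)))) = Add(28, Mul(7, Pow(Add(1, L), Rational(1, 2)))))
Function('Q')(c) = Add(34, Mul(7, Pow(Add(1, c), Rational(1, 2)))) (Function('Q')(c) = Add(6, Add(28, Mul(7, Pow(Add(1, c), Rational(1, 2))))) = Add(34, Mul(7, Pow(Add(1, c), Rational(1, 2)))))
Function('p')(E) = Mul(E, Add(7, E)) (Function('p')(E) = Mul(Add(7, E), E) = Mul(E, Add(7, E)))
Add(-2530, Function('p')(Function('Q')(15))) = Add(-2530, Mul(Add(34, Mul(7, Pow(Add(1, 15), Rational(1, 2)))), Add(7, Add(34, Mul(7, Pow(Add(1, 15), Rational(1, 2))))))) = Add(-2530, Mul(Add(34, Mul(7, Pow(16, Rational(1, 2)))), Add(7, Add(34, Mul(7, Pow(16, Rational(1, 2))))))) = Add(-2530, Mul(Add(34, Mul(7, 4)), Add(7, Add(34, Mul(7, 4))))) = Add(-2530, Mul(Add(34, 28), Add(7, Add(34, 28)))) = Add(-2530, Mul(62, Add(7, 62))) = Add(-2530, Mul(62, 69)) = Add(-2530, 4278) = 1748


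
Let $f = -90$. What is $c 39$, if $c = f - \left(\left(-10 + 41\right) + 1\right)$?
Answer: $-4758$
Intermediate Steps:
$c = -122$ ($c = -90 - \left(\left(-10 + 41\right) + 1\right) = -90 - \left(31 + 1\right) = -90 - 32 = -122$)
$c 39 = \left(-122\right) 39 = -4758$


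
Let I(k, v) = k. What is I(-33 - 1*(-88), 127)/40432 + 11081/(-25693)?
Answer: -446613877/1038819376 ≈ -0.42992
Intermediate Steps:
I(-33 - 1*(-88), 127)/40432 + 11081/(-25693) = (-33 - 1*(-88))/40432 + 11081/(-25693) = (-33 + 88)*(1/40432) + 11081*(-1/25693) = 55*(1/40432) - 11081/25693 = 55/40432 - 11081/25693 = -446613877/1038819376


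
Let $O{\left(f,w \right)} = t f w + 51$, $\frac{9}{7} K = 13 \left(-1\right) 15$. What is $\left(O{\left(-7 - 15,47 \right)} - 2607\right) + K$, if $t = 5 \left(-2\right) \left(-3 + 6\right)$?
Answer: $\frac{84937}{3} \approx 28312.0$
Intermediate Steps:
$K = - \frac{455}{3}$ ($K = \frac{7 \cdot 13 \left(-1\right) 15}{9} = \frac{7 \left(\left(-13\right) 15\right)}{9} = \frac{7}{9} \left(-195\right) = - \frac{455}{3} \approx -151.67$)
$t = -30$ ($t = \left(-10\right) 3 = -30$)
$O{\left(f,w \right)} = 51 - 30 f w$ ($O{\left(f,w \right)} = - 30 f w + 51 = 51 - 30 f w$)
$\left(O{\left(-7 - 15,47 \right)} - 2607\right) + K = \left(\left(51 - 30 \left(-7 - 15\right) 47\right) - 2607\right) - \frac{455}{3} = \left(\left(51 - \left(-660\right) 47\right) - 2607\right) - \frac{455}{3} = \left(\left(51 + 31020\right) - 2607\right) - \frac{455}{3} = \left(31071 - 2607\right) - \frac{455}{3} = 28464 - \frac{455}{3} = \frac{84937}{3}$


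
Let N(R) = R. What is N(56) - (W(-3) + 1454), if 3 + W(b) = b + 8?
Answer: -1400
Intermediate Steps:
W(b) = 5 + b (W(b) = -3 + (b + 8) = -3 + (8 + b) = 5 + b)
N(56) - (W(-3) + 1454) = 56 - ((5 - 3) + 1454) = 56 - (2 + 1454) = 56 - 1*1456 = 56 - 1456 = -1400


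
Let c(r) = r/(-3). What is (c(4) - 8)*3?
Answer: -28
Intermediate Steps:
c(r) = -r/3 (c(r) = r*(-⅓) = -r/3)
(c(4) - 8)*3 = (-⅓*4 - 8)*3 = (-4/3 - 8)*3 = -28/3*3 = -28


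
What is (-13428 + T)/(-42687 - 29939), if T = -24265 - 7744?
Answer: 45437/72626 ≈ 0.62563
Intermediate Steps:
T = -32009
(-13428 + T)/(-42687 - 29939) = (-13428 - 32009)/(-42687 - 29939) = -45437/(-72626) = -45437*(-1/72626) = 45437/72626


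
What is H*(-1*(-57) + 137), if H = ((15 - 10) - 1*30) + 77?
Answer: 10088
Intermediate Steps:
H = 52 (H = (5 - 30) + 77 = -25 + 77 = 52)
H*(-1*(-57) + 137) = 52*(-1*(-57) + 137) = 52*(57 + 137) = 52*194 = 10088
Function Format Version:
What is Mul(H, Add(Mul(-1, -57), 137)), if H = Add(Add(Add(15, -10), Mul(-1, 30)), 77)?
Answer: 10088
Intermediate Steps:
H = 52 (H = Add(Add(5, -30), 77) = Add(-25, 77) = 52)
Mul(H, Add(Mul(-1, -57), 137)) = Mul(52, Add(Mul(-1, -57), 137)) = Mul(52, Add(57, 137)) = Mul(52, 194) = 10088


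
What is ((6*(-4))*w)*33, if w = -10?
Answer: 7920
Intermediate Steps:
((6*(-4))*w)*33 = ((6*(-4))*(-10))*33 = -24*(-10)*33 = 240*33 = 7920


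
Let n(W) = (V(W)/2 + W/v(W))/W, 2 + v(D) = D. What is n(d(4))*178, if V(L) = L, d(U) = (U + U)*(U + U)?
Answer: 2848/31 ≈ 91.871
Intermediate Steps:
d(U) = 4*U**2 (d(U) = (2*U)*(2*U) = 4*U**2)
v(D) = -2 + D
n(W) = (W/2 + W/(-2 + W))/W
n(d(4))*178 = ((4*4**2)/(2*(-2 + 4*4**2)))*178 = ((4*16)/(2*(-2 + 4*16)))*178 = ((1/2)*64/(-2 + 64))*178 = ((1/2)*64/62)*178 = ((1/2)*64*(1/62))*178 = (16/31)*178 = 2848/31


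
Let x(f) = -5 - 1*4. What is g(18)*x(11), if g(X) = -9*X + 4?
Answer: 1422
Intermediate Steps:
x(f) = -9 (x(f) = -5 - 4 = -9)
g(X) = 4 - 9*X
g(18)*x(11) = (4 - 9*18)*(-9) = (4 - 162)*(-9) = -158*(-9) = 1422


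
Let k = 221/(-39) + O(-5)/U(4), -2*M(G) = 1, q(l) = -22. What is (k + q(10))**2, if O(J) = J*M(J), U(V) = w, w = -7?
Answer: 1385329/1764 ≈ 785.33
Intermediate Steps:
M(G) = -1/2 (M(G) = -1/2*1 = -1/2)
U(V) = -7
O(J) = -J/2 (O(J) = J*(-1/2) = -J/2)
k = -253/42 (k = 221/(-39) - 1/2*(-5)/(-7) = 221*(-1/39) + (5/2)*(-1/7) = -17/3 - 5/14 = -253/42 ≈ -6.0238)
(k + q(10))**2 = (-253/42 - 22)**2 = (-1177/42)**2 = 1385329/1764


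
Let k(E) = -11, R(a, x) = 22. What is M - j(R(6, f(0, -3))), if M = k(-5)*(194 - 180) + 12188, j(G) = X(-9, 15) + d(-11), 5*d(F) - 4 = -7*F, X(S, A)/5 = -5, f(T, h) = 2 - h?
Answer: 60214/5 ≈ 12043.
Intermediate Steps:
X(S, A) = -25 (X(S, A) = 5*(-5) = -25)
d(F) = ⅘ - 7*F/5 (d(F) = ⅘ + (-7*F)/5 = ⅘ - 7*F/5)
j(G) = -44/5 (j(G) = -25 + (⅘ - 7/5*(-11)) = -25 + (⅘ + 77/5) = -25 + 81/5 = -44/5)
M = 12034 (M = -11*(194 - 180) + 12188 = -11*14 + 12188 = -154 + 12188 = 12034)
M - j(R(6, f(0, -3))) = 12034 - 1*(-44/5) = 12034 + 44/5 = 60214/5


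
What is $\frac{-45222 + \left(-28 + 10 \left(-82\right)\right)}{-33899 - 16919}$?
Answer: $\frac{23035}{25409} \approx 0.90657$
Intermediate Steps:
$\frac{-45222 + \left(-28 + 10 \left(-82\right)\right)}{-33899 - 16919} = \frac{-45222 - 848}{-50818} = \left(-45222 - 848\right) \left(- \frac{1}{50818}\right) = \left(-46070\right) \left(- \frac{1}{50818}\right) = \frac{23035}{25409}$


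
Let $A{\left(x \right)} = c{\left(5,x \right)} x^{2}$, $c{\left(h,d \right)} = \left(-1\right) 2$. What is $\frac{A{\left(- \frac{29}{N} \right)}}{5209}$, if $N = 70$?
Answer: $- \frac{841}{12762050} \approx -6.5899 \cdot 10^{-5}$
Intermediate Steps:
$c{\left(h,d \right)} = -2$
$A{\left(x \right)} = - 2 x^{2}$
$\frac{A{\left(- \frac{29}{N} \right)}}{5209} = \frac{\left(-2\right) \left(- \frac{29}{70}\right)^{2}}{5209} = - 2 \left(\left(-29\right) \frac{1}{70}\right)^{2} \cdot \frac{1}{5209} = - 2 \left(- \frac{29}{70}\right)^{2} \cdot \frac{1}{5209} = \left(-2\right) \frac{841}{4900} \cdot \frac{1}{5209} = \left(- \frac{841}{2450}\right) \frac{1}{5209} = - \frac{841}{12762050}$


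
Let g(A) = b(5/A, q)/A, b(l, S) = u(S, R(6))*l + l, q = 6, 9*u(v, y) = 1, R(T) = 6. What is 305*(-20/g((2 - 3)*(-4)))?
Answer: -17568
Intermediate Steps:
u(v, y) = ⅑ (u(v, y) = (⅑)*1 = ⅑)
b(l, S) = 10*l/9 (b(l, S) = l/9 + l = 10*l/9)
g(A) = 50/(9*A²) (g(A) = (10*(5/A)/9)/A = (50/(9*A))/A = 50/(9*A²))
305*(-20/g((2 - 3)*(-4))) = 305*(-20*72*(2 - 3)²/25) = 305*(-20/(50/(9*(-1*(-4))²))) = 305*(-20/((50/9)/4²)) = 305*(-20/((50/9)*(1/16))) = 305*(-20/25/72) = 305*(-20*72/25) = 305*(-288/5) = -17568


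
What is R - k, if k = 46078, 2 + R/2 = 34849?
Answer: 23616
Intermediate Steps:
R = 69694 (R = -4 + 2*34849 = -4 + 69698 = 69694)
R - k = 69694 - 1*46078 = 69694 - 46078 = 23616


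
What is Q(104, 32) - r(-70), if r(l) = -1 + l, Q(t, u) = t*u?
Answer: 3399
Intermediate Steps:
Q(104, 32) - r(-70) = 104*32 - (-1 - 70) = 3328 - 1*(-71) = 3328 + 71 = 3399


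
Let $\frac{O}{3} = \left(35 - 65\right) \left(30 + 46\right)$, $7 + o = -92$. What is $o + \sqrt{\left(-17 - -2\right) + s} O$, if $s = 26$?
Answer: $-99 - 6840 \sqrt{11} \approx -22785.0$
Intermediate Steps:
$o = -99$ ($o = -7 - 92 = -99$)
$O = -6840$ ($O = 3 \left(35 - 65\right) \left(30 + 46\right) = 3 \left(\left(-30\right) 76\right) = 3 \left(-2280\right) = -6840$)
$o + \sqrt{\left(-17 - -2\right) + s} O = -99 + \sqrt{\left(-17 - -2\right) + 26} \left(-6840\right) = -99 + \sqrt{\left(-17 + 2\right) + 26} \left(-6840\right) = -99 + \sqrt{-15 + 26} \left(-6840\right) = -99 + \sqrt{11} \left(-6840\right) = -99 - 6840 \sqrt{11}$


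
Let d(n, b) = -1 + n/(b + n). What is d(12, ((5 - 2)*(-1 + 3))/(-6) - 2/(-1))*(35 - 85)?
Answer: 50/13 ≈ 3.8462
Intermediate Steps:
d(n, b) = -1 + n/(b + n)
d(12, ((5 - 2)*(-1 + 3))/(-6) - 2/(-1))*(35 - 85) = (-(((5 - 2)*(-1 + 3))/(-6) - 2/(-1))/((((5 - 2)*(-1 + 3))/(-6) - 2/(-1)) + 12))*(35 - 85) = -((3*2)*(-⅙) - 2*(-1))/(((3*2)*(-⅙) - 2*(-1)) + 12)*(-50) = -(6*(-⅙) + 2)/((6*(-⅙) + 2) + 12)*(-50) = -(-1 + 2)/((-1 + 2) + 12)*(-50) = -1*1/(1 + 12)*(-50) = -1*1/13*(-50) = -1*1*1/13*(-50) = -1/13*(-50) = 50/13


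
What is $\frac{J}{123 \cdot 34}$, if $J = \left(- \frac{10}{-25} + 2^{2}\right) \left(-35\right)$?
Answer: $- \frac{77}{2091} \approx -0.036824$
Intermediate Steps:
$J = -154$ ($J = \left(\left(-10\right) \left(- \frac{1}{25}\right) + 4\right) \left(-35\right) = \left(\frac{2}{5} + 4\right) \left(-35\right) = \frac{22}{5} \left(-35\right) = -154$)
$\frac{J}{123 \cdot 34} = - \frac{154}{123 \cdot 34} = - \frac{154}{4182} = \left(-154\right) \frac{1}{4182} = - \frac{77}{2091}$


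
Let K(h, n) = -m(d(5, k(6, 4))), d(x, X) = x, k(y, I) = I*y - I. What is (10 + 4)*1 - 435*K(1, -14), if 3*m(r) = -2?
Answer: -276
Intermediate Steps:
k(y, I) = -I + I*y
m(r) = -⅔ (m(r) = (⅓)*(-2) = -⅔)
K(h, n) = ⅔ (K(h, n) = -1*(-⅔) = ⅔)
(10 + 4)*1 - 435*K(1, -14) = (10 + 4)*1 - 435*⅔ = 14*1 - 290 = 14 - 290 = -276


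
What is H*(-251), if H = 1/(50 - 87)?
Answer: 251/37 ≈ 6.7838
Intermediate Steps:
H = -1/37 (H = 1/(-37) = -1/37 ≈ -0.027027)
H*(-251) = -1/37*(-251) = 251/37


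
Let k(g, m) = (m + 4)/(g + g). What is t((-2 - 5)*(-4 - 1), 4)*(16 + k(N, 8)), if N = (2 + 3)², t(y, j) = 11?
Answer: 4466/25 ≈ 178.64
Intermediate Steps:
N = 25 (N = 5² = 25)
k(g, m) = (4 + m)/(2*g) (k(g, m) = (4 + m)/((2*g)) = (4 + m)*(1/(2*g)) = (4 + m)/(2*g))
t((-2 - 5)*(-4 - 1), 4)*(16 + k(N, 8)) = 11*(16 + (½)*(4 + 8)/25) = 11*(16 + (½)*(1/25)*12) = 11*(16 + 6/25) = 11*(406/25) = 4466/25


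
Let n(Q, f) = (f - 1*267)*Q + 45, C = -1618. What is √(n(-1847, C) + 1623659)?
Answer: √5105299 ≈ 2259.5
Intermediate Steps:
n(Q, f) = 45 + Q*(-267 + f) (n(Q, f) = (f - 267)*Q + 45 = (-267 + f)*Q + 45 = Q*(-267 + f) + 45 = 45 + Q*(-267 + f))
√(n(-1847, C) + 1623659) = √((45 - 267*(-1847) - 1847*(-1618)) + 1623659) = √((45 + 493149 + 2988446) + 1623659) = √(3481640 + 1623659) = √5105299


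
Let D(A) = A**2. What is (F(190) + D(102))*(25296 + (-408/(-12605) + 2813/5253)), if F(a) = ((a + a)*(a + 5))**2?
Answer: 3065687174251616622972/22071355 ≈ 1.3890e+14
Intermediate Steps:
F(a) = 4*a**2*(5 + a)**2 (F(a) = ((2*a)*(5 + a))**2 = (2*a*(5 + a))**2 = 4*a**2*(5 + a)**2)
(F(190) + D(102))*(25296 + (-408/(-12605) + 2813/5253)) = (4*190**2*(5 + 190)**2 + 102**2)*(25296 + (-408/(-12605) + 2813/5253)) = (4*36100*195**2 + 10404)*(25296 + (-408*(-1/12605) + 2813*(1/5253))) = (4*36100*38025 + 10404)*(25296 + (408/12605 + 2813/5253)) = (5490810000 + 10404)*(25296 + 37601089/66214065) = 5490820404*(1674988589329/66214065) = 3065687174251616622972/22071355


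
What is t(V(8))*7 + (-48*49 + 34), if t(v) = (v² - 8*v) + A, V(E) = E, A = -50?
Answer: -2668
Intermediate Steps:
t(v) = -50 + v² - 8*v (t(v) = (v² - 8*v) - 50 = -50 + v² - 8*v)
t(V(8))*7 + (-48*49 + 34) = (-50 + 8² - 8*8)*7 + (-48*49 + 34) = (-50 + 64 - 64)*7 + (-2352 + 34) = -50*7 - 2318 = -350 - 2318 = -2668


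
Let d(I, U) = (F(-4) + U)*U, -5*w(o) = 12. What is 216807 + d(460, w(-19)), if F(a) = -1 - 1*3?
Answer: 5420559/25 ≈ 2.1682e+5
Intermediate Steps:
w(o) = -12/5 (w(o) = -1/5*12 = -12/5)
F(a) = -4 (F(a) = -1 - 3 = -4)
d(I, U) = U*(-4 + U) (d(I, U) = (-4 + U)*U = U*(-4 + U))
216807 + d(460, w(-19)) = 216807 - 12*(-4 - 12/5)/5 = 216807 - 12/5*(-32/5) = 216807 + 384/25 = 5420559/25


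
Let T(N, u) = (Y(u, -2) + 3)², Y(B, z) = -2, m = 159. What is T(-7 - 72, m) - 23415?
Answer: -23414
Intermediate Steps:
T(N, u) = 1 (T(N, u) = (-2 + 3)² = 1² = 1)
T(-7 - 72, m) - 23415 = 1 - 23415 = -23414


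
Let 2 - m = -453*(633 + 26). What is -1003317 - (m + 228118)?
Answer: -1529964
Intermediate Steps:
m = 298529 (m = 2 - (-453)*(633 + 26) = 2 - (-453)*659 = 2 - 1*(-298527) = 2 + 298527 = 298529)
-1003317 - (m + 228118) = -1003317 - (298529 + 228118) = -1003317 - 1*526647 = -1003317 - 526647 = -1529964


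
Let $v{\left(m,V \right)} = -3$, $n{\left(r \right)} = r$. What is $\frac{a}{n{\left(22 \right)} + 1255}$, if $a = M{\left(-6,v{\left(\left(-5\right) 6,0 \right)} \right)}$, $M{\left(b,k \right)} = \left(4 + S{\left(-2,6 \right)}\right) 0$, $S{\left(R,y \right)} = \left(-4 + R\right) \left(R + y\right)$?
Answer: $0$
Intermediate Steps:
$M{\left(b,k \right)} = 0$ ($M{\left(b,k \right)} = \left(4 - \left(28 - 4\right)\right) 0 = \left(4 + \left(4 + 8 - 24 - 12\right)\right) 0 = \left(4 - 24\right) 0 = \left(-20\right) 0 = 0$)
$a = 0$
$\frac{a}{n{\left(22 \right)} + 1255} = \frac{1}{22 + 1255} \cdot 0 = \frac{1}{1277} \cdot 0 = 0$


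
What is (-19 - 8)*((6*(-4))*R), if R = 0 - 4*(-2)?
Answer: 5184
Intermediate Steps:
R = 8 (R = 0 + 8 = 8)
(-19 - 8)*((6*(-4))*R) = (-19 - 8)*((6*(-4))*8) = -(-648)*8 = -27*(-192) = 5184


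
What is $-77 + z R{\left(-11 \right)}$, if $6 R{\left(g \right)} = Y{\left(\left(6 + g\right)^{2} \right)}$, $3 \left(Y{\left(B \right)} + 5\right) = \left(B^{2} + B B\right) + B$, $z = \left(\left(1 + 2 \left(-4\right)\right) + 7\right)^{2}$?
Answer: $-77$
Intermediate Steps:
$z = 0$ ($z = \left(\left(1 - 8\right) + 7\right)^{2} = \left(-7 + 7\right)^{2} = 0^{2} = 0$)
$Y{\left(B \right)} = -5 + \frac{B}{3} + \frac{2 B^{2}}{3}$ ($Y{\left(B \right)} = -5 + \frac{\left(B^{2} + B B\right) + B}{3} = -5 + \frac{\left(B^{2} + B^{2}\right) + B}{3} = -5 + \frac{2 B^{2} + B}{3} = -5 + \frac{B + 2 B^{2}}{3} = -5 + \left(\frac{B}{3} + \frac{2 B^{2}}{3}\right) = -5 + \frac{B}{3} + \frac{2 B^{2}}{3}$)
$R{\left(g \right)} = - \frac{5}{6} + \frac{\left(6 + g\right)^{4}}{9} + \frac{\left(6 + g\right)^{2}}{18}$ ($R{\left(g \right)} = \frac{-5 + \frac{\left(6 + g\right)^{2}}{3} + \frac{2 \left(\left(6 + g\right)^{2}\right)^{2}}{3}}{6} = \frac{-5 + \frac{\left(6 + g\right)^{2}}{3} + \frac{2 \left(6 + g\right)^{4}}{3}}{6} = - \frac{5}{6} + \frac{\left(6 + g\right)^{4}}{9} + \frac{\left(6 + g\right)^{2}}{18}$)
$-77 + z R{\left(-11 \right)} = -77 + 0 \left(- \frac{5}{6} + \frac{\left(6 - 11\right)^{4}}{9} + \frac{\left(6 - 11\right)^{2}}{18}\right) = -77 + 0 \left(- \frac{5}{6} + \frac{\left(-5\right)^{4}}{9} + \frac{\left(-5\right)^{2}}{18}\right) = -77 + 0 \left(- \frac{5}{6} + \frac{1}{9} \cdot 625 + \frac{1}{18} \cdot 25\right) = -77 + 0 \left(- \frac{5}{6} + \frac{625}{9} + \frac{25}{18}\right) = -77 + 0 \cdot 70 = -77 + 0 = -77$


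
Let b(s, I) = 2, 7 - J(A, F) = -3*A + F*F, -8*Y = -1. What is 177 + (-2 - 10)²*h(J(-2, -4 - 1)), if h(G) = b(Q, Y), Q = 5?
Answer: 465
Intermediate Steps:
Y = ⅛ (Y = -⅛*(-1) = ⅛ ≈ 0.12500)
J(A, F) = 7 - F² + 3*A (J(A, F) = 7 - (-3*A + F*F) = 7 - (-3*A + F²) = 7 - (F² - 3*A) = 7 + (-F² + 3*A) = 7 - F² + 3*A)
h(G) = 2
177 + (-2 - 10)²*h(J(-2, -4 - 1)) = 177 + (-2 - 10)²*2 = 177 + (-12)²*2 = 177 + 144*2 = 177 + 288 = 465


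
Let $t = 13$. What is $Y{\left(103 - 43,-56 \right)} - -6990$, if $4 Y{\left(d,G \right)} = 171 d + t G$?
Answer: $9373$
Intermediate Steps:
$Y{\left(d,G \right)} = \frac{13 G}{4} + \frac{171 d}{4}$ ($Y{\left(d,G \right)} = \frac{171 d + 13 G}{4} = \frac{13 G + 171 d}{4} = \frac{13 G}{4} + \frac{171 d}{4}$)
$Y{\left(103 - 43,-56 \right)} - -6990 = \left(\frac{13}{4} \left(-56\right) + \frac{171 \left(103 - 43\right)}{4}\right) - -6990 = \left(-182 + \frac{171 \left(103 - 43\right)}{4}\right) + 6990 = \left(-182 + \frac{171}{4} \cdot 60\right) + 6990 = \left(-182 + 2565\right) + 6990 = 2383 + 6990 = 9373$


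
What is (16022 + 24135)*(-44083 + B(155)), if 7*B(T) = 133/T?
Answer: -274386596822/155 ≈ -1.7702e+9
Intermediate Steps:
B(T) = 19/T (B(T) = (133/T)/7 = 19/T)
(16022 + 24135)*(-44083 + B(155)) = (16022 + 24135)*(-44083 + 19/155) = 40157*(-44083 + 19*(1/155)) = 40157*(-44083 + 19/155) = 40157*(-6832846/155) = -274386596822/155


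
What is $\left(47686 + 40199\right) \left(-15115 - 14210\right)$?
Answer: $-2577227625$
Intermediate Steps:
$\left(47686 + 40199\right) \left(-15115 - 14210\right) = 87885 \left(-29325\right) = -2577227625$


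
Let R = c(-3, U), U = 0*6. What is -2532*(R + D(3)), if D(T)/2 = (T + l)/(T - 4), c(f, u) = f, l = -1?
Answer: 17724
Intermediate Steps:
U = 0
D(T) = 2*(-1 + T)/(-4 + T) (D(T) = 2*((T - 1)/(T - 4)) = 2*((-1 + T)/(-4 + T)) = 2*(-1 + T)/(-4 + T))
R = -3
-2532*(R + D(3)) = -2532*(-3 + 2*(-1 + 3)/(-4 + 3)) = -2532*(-3 + 2*2/(-1)) = -2532*(-3 + 2*(-1)*2) = -2532*(-3 - 4) = -2532*(-7) = 17724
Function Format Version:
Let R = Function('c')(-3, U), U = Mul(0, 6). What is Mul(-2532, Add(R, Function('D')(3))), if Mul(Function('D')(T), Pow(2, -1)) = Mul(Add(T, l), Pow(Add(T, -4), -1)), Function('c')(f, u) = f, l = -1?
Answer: 17724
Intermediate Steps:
U = 0
Function('D')(T) = Mul(2, Pow(Add(-4, T), -1), Add(-1, T)) (Function('D')(T) = Mul(2, Mul(Add(T, -1), Pow(Add(T, -4), -1))) = Mul(2, Mul(Add(-1, T), Pow(Add(-4, T), -1))) = Mul(2, Mul(Pow(Add(-4, T), -1), Add(-1, T))) = Mul(2, Pow(Add(-4, T), -1), Add(-1, T)))
R = -3
Mul(-2532, Add(R, Function('D')(3))) = Mul(-2532, Add(-3, Mul(2, Pow(Add(-4, 3), -1), Add(-1, 3)))) = Mul(-2532, Add(-3, Mul(2, Pow(-1, -1), 2))) = Mul(-2532, Add(-3, Mul(2, -1, 2))) = Mul(-2532, Add(-3, -4)) = Mul(-2532, -7) = 17724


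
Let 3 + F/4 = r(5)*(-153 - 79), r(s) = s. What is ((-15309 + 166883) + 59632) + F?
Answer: 206554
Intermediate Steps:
F = -4652 (F = -12 + 4*(5*(-153 - 79)) = -12 + 4*(5*(-232)) = -12 + 4*(-1160) = -12 - 4640 = -4652)
((-15309 + 166883) + 59632) + F = ((-15309 + 166883) + 59632) - 4652 = (151574 + 59632) - 4652 = 211206 - 4652 = 206554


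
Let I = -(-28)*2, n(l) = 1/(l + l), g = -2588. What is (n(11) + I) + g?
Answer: -55703/22 ≈ -2532.0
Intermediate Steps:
n(l) = 1/(2*l)
I = 56 (I = -7*(-8) = 56)
(n(11) + I) + g = ((1/2)/11 + 56) - 2588 = ((1/2)*(1/11) + 56) - 2588 = (1/22 + 56) - 2588 = 1233/22 - 2588 = -55703/22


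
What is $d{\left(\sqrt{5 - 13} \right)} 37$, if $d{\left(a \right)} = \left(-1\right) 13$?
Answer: $-481$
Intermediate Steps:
$d{\left(a \right)} = -13$
$d{\left(\sqrt{5 - 13} \right)} 37 = \left(-13\right) 37 = -481$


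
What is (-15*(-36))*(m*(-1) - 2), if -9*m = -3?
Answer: -1260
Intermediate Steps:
m = ⅓ (m = -⅑*(-3) = ⅓ ≈ 0.33333)
(-15*(-36))*(m*(-1) - 2) = (-15*(-36))*((⅓)*(-1) - 2) = 540*(-⅓ - 2) = 540*(-7/3) = -1260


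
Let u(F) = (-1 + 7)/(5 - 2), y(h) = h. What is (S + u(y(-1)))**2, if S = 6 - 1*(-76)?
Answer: 7056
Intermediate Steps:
S = 82 (S = 6 + 76 = 82)
u(F) = 2 (u(F) = 6/3 = 6*(1/3) = 2)
(S + u(y(-1)))**2 = (82 + 2)**2 = 84**2 = 7056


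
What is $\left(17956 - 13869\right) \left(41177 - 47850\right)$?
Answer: $-27272551$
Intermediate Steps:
$\left(17956 - 13869\right) \left(41177 - 47850\right) = 4087 \left(-6673\right) = -27272551$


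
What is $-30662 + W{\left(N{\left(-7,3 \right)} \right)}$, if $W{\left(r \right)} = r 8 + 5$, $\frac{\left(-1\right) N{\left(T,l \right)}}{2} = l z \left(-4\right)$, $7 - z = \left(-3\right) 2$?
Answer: $-28161$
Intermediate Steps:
$z = 13$ ($z = 7 - \left(-3\right) 2 = 7 - -6 = 7 + 6 = 13$)
$N{\left(T,l \right)} = 104 l$ ($N{\left(T,l \right)} = - 2 l 13 \left(-4\right) = - 2 \cdot 13 l \left(-4\right) = - 2 \left(- 52 l\right) = 104 l$)
$W{\left(r \right)} = 5 + 8 r$ ($W{\left(r \right)} = 8 r + 5 = 5 + 8 r$)
$-30662 + W{\left(N{\left(-7,3 \right)} \right)} = -30662 + \left(5 + 8 \cdot 104 \cdot 3\right) = -30662 + \left(5 + 8 \cdot 312\right) = -30662 + \left(5 + 2496\right) = -30662 + 2501 = -28161$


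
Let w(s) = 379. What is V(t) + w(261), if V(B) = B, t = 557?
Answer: 936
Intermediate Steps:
V(t) + w(261) = 557 + 379 = 936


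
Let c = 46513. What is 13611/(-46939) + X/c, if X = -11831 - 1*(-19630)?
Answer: -267011182/2183273707 ≈ -0.12230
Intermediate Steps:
X = 7799 (X = -11831 + 19630 = 7799)
13611/(-46939) + X/c = 13611/(-46939) + 7799/46513 = 13611*(-1/46939) + 7799*(1/46513) = -13611/46939 + 7799/46513 = -267011182/2183273707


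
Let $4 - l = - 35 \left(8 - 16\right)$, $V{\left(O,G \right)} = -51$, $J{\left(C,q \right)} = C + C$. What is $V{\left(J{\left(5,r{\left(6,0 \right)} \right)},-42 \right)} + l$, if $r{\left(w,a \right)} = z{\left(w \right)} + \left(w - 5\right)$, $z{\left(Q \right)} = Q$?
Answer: $-327$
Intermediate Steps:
$r{\left(w,a \right)} = -5 + 2 w$ ($r{\left(w,a \right)} = w + \left(w - 5\right) = w + \left(-5 + w\right) = -5 + 2 w$)
$J{\left(C,q \right)} = 2 C$
$l = -276$ ($l = 4 - - 35 \left(8 - 16\right) = 4 - \left(-35\right) \left(-8\right) = 4 - 280 = -276$)
$V{\left(J{\left(5,r{\left(6,0 \right)} \right)},-42 \right)} + l = -51 - 276 = -327$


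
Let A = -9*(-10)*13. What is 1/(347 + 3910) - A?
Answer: -4980689/4257 ≈ -1170.0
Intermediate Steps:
A = 1170 (A = 90*13 = 1170)
1/(347 + 3910) - A = 1/(347 + 3910) - 1*1170 = 1/4257 - 1170 = -4980689/4257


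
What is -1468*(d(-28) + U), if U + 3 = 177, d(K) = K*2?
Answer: -173224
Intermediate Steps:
d(K) = 2*K
U = 174 (U = -3 + 177 = 174)
-1468*(d(-28) + U) = -1468*(2*(-28) + 174) = -1468*(-56 + 174) = -1468*118 = -173224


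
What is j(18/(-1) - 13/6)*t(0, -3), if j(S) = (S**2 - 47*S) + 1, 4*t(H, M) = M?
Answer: -48799/48 ≈ -1016.6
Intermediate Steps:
t(H, M) = M/4
j(S) = 1 + S**2 - 47*S
j(18/(-1) - 13/6)*t(0, -3) = (1 + (18/(-1) - 13/6)**2 - 47*(18/(-1) - 13/6))*((1/4)*(-3)) = (1 + (18*(-1) - 13*1/6)**2 - 47*(18*(-1) - 13*1/6))*(-3/4) = (1 + (-18 - 13/6)**2 - 47*(-18 - 13/6))*(-3/4) = (1 + (-121/6)**2 - 47*(-121/6))*(-3/4) = (1 + 14641/36 + 5687/6)*(-3/4) = (48799/36)*(-3/4) = -48799/48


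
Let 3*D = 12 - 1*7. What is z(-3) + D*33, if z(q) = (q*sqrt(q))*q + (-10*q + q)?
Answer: 82 + 9*I*sqrt(3) ≈ 82.0 + 15.588*I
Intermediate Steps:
D = 5/3 (D = (12 - 1*7)/3 = (12 - 7)/3 = (1/3)*5 = 5/3 ≈ 1.6667)
z(q) = q**(5/2) - 9*q (z(q) = q**(3/2)*q - 9*q = q**(5/2) - 9*q)
z(-3) + D*33 = ((-3)**(5/2) - 9*(-3)) + (5/3)*33 = (9*I*sqrt(3) + 27) + 55 = (27 + 9*I*sqrt(3)) + 55 = 82 + 9*I*sqrt(3)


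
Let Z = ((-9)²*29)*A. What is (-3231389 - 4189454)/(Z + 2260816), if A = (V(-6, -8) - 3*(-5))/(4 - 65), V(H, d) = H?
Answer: -452671423/137888635 ≈ -3.2829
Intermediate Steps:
A = -9/61 (A = (-6 - 3*(-5))/(4 - 65) = (-6 + 15)/(-61) = 9*(-1/61) = -9/61 ≈ -0.14754)
Z = -21141/61 (Z = ((-9)²*29)*(-9/61) = (81*29)*(-9/61) = 2349*(-9/61) = -21141/61 ≈ -346.57)
(-3231389 - 4189454)/(Z + 2260816) = (-3231389 - 4189454)/(-21141/61 + 2260816) = -7420843/137888635/61 = -7420843*61/137888635 = -452671423/137888635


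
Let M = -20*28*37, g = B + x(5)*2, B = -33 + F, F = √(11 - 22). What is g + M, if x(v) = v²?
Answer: -20703 + I*√11 ≈ -20703.0 + 3.3166*I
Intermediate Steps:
F = I*√11 (F = √(-11) = I*√11 ≈ 3.3166*I)
B = -33 + I*√11 ≈ -33.0 + 3.3166*I
g = 17 + I*√11 (g = (-33 + I*√11) + 5²*2 = (-33 + I*√11) + 25*2 = (-33 + I*√11) + 50 = 17 + I*√11 ≈ 17.0 + 3.3166*I)
M = -20720 (M = -560*37 = -20720)
g + M = (17 + I*√11) - 20720 = -20703 + I*√11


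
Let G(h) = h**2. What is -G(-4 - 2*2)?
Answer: -64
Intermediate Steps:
-G(-4 - 2*2) = -(-4 - 2*2)**2 = -(-4 - 4)**2 = -1*(-8)**2 = -1*64 = -64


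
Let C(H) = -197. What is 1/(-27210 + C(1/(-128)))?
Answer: -1/27407 ≈ -3.6487e-5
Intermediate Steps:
1/(-27210 + C(1/(-128))) = 1/(-27210 - 197) = 1/(-27407) = -1/27407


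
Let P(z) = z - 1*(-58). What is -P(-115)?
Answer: 57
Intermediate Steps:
P(z) = 58 + z (P(z) = z + 58 = 58 + z)
-P(-115) = -(58 - 115) = -1*(-57) = 57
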